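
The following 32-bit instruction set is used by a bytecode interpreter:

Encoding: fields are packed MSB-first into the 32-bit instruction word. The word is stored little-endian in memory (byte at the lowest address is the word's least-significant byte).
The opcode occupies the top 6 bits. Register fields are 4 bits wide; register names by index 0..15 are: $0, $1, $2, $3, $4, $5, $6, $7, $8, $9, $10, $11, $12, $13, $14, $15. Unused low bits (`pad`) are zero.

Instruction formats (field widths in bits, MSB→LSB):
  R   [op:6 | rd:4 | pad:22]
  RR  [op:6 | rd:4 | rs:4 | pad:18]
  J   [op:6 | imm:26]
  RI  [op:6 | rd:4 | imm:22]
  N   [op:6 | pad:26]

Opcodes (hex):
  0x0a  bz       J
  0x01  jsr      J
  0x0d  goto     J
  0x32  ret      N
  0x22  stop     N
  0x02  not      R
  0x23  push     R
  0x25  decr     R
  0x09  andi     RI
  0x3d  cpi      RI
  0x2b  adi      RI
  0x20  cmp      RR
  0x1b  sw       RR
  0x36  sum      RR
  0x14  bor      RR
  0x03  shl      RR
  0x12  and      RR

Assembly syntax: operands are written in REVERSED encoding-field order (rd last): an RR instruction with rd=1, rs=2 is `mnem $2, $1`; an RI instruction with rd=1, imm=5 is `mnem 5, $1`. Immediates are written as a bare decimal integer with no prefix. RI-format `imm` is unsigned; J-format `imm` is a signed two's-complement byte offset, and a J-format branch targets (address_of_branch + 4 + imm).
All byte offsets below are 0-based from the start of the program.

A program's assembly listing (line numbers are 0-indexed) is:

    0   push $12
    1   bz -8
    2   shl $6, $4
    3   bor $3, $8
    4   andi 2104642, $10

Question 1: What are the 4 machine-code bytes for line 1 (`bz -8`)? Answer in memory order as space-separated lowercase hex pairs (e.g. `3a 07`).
L1: bz op=0xa:6|imm=-8:26 ⇒ 0x2bfffff8 ⇒ little f8 ff ff 2b

f8 ff ff 2b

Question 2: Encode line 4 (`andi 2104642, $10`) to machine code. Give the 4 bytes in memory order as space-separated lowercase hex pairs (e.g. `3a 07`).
L4: andi op=0x9:6|rd=10:4|imm=2104642:22 ⇒ 0x26a01d42 ⇒ little 42 1d a0 26

42 1d a0 26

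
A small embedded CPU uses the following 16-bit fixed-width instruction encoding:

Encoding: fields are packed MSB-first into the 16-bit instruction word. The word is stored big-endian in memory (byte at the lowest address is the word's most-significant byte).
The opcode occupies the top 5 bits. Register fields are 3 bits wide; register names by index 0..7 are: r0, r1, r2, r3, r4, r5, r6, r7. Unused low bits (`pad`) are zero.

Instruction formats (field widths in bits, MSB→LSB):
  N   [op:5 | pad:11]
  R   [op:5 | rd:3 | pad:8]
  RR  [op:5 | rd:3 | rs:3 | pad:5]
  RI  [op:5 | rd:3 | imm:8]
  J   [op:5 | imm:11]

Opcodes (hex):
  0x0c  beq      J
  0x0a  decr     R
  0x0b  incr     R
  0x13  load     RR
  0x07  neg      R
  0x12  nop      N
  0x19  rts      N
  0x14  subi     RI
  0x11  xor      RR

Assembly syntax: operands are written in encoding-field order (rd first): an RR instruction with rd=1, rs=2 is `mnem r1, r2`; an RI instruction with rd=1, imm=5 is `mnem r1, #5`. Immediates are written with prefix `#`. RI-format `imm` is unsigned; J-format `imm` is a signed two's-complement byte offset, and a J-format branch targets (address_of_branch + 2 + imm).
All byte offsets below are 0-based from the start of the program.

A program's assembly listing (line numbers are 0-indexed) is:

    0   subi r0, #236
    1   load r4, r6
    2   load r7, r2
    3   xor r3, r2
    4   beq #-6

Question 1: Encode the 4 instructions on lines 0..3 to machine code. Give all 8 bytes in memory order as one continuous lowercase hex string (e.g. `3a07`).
L0: subi op=0x14:5|rd=0:3|imm=236:8 ⇒ 0xa0ec ⇒ big a0 ec
L1: load op=0x13:5|rd=4:3|rs=6:3|pad=0:5 ⇒ 0x9cc0 ⇒ big 9c c0
L2: load op=0x13:5|rd=7:3|rs=2:3|pad=0:5 ⇒ 0x9f40 ⇒ big 9f 40
L3: xor op=0x11:5|rd=3:3|rs=2:3|pad=0:5 ⇒ 0x8b40 ⇒ big 8b 40

a0ec9cc09f408b40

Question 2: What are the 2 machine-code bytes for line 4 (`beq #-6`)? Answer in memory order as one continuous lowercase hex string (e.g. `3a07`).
L4: beq op=0xc:5|imm=-6:11 ⇒ 0x67fa ⇒ big 67 fa

67fa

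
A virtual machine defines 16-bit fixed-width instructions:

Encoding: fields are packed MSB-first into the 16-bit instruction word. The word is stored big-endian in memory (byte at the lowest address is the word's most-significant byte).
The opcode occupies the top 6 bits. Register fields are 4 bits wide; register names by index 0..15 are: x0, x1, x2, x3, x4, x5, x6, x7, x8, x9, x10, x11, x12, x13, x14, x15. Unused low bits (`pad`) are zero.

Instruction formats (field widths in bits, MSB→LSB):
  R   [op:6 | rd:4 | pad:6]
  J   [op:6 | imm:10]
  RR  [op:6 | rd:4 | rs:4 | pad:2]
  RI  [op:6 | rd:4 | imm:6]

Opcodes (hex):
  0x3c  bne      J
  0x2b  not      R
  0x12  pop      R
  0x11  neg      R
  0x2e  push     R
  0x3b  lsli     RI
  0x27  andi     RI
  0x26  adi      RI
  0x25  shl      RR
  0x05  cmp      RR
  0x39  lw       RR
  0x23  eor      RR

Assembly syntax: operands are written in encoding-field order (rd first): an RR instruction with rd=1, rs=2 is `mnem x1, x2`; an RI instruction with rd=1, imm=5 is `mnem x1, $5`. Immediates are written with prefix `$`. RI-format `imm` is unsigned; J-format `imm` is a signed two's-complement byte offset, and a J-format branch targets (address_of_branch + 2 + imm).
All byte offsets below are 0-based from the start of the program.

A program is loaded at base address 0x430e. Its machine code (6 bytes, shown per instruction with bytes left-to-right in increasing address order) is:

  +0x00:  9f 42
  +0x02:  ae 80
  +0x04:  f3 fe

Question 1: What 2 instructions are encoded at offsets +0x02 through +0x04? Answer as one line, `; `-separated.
not x10; bne $-2

+0x02: ae 80 ⇒ word 0xae80 (big)
  op=0xae80>>10=0x2b ⇒ not (R)
  [9:6] rd=10 = x10
+0x04: f3 fe ⇒ word 0xf3fe (big)
  op=0xf3fe>>10=0x3c ⇒ bne (J)
  [9:0] imm=1022 (s10→-2) = $-2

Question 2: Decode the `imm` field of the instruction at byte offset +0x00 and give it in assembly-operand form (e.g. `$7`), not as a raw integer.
$2

off 0x00: read 9f 42 as big → 0x9f42
  top 6b → 0x27 → andi [RI]
  [9:6] rd=13 = x13
  [5:0] imm=2 = $2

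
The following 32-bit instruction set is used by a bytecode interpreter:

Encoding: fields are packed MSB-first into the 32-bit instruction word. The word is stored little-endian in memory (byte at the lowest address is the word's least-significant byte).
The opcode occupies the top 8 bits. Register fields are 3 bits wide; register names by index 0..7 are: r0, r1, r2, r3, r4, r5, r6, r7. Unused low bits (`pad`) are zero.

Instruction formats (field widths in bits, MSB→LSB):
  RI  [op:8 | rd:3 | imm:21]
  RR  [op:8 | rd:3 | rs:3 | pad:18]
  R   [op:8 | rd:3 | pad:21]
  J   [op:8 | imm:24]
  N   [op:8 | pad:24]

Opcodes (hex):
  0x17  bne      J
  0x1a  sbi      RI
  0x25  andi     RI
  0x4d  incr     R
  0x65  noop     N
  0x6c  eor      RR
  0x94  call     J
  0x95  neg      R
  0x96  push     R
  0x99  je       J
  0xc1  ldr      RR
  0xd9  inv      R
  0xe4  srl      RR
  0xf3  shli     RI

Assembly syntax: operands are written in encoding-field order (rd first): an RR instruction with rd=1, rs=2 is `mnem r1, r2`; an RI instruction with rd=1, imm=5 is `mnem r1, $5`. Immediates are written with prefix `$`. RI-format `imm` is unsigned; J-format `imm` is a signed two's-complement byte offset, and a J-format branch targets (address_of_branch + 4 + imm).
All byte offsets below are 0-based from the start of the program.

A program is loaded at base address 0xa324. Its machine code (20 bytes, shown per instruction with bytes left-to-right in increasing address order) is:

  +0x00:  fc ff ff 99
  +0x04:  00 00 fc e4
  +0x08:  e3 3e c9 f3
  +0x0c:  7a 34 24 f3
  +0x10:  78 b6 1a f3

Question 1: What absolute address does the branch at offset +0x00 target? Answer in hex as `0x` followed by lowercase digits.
@+00  little-endian(fc ff ff 99) = 0x99fffffc
  op=0x99fffffc>>24=0x99 ⇒ je (J)
  imm: (w>>0)&0xffffff=0xfffffc (s24→-4) → $-4
  target = base 0xa324 + off 0x00 + 4 + imm -4 = 0xa324

0xa324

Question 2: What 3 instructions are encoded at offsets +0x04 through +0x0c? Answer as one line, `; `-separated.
srl r7, r7; shli r6, $605923; shli r1, $275578

+0x04: 00 00 fc e4 ⇒ word 0xe4fc0000 (little)
  opcode bits[31:24]=0xe4: srl/RR
  rd@[23:21]=0x7 ⇒ r7
  rs@[20:18]=0x7 ⇒ r7
+0x08: e3 3e c9 f3 ⇒ word 0xf3c93ee3 (little)
  opcode bits[31:24]=0xf3: shli/RI
  rd@[23:21]=0x6 ⇒ r6
  imm@[20:0]=0x93ee3 ⇒ $605923
+0x0c: 7a 34 24 f3 ⇒ word 0xf324347a (little)
  opcode bits[31:24]=0xf3: shli/RI
  rd@[23:21]=0x1 ⇒ r1
  imm@[20:0]=0x4347a ⇒ $275578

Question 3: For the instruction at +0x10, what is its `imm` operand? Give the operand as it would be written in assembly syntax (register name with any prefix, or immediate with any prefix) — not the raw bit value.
@+10  little-endian(78 b6 1a f3) = 0xf31ab678
  opcode bits[31:24]=0xf3: shli/RI
  rd@[23:21]=0x0 ⇒ r0
  imm@[20:0]=0x1ab678 ⇒ $1750648

$1750648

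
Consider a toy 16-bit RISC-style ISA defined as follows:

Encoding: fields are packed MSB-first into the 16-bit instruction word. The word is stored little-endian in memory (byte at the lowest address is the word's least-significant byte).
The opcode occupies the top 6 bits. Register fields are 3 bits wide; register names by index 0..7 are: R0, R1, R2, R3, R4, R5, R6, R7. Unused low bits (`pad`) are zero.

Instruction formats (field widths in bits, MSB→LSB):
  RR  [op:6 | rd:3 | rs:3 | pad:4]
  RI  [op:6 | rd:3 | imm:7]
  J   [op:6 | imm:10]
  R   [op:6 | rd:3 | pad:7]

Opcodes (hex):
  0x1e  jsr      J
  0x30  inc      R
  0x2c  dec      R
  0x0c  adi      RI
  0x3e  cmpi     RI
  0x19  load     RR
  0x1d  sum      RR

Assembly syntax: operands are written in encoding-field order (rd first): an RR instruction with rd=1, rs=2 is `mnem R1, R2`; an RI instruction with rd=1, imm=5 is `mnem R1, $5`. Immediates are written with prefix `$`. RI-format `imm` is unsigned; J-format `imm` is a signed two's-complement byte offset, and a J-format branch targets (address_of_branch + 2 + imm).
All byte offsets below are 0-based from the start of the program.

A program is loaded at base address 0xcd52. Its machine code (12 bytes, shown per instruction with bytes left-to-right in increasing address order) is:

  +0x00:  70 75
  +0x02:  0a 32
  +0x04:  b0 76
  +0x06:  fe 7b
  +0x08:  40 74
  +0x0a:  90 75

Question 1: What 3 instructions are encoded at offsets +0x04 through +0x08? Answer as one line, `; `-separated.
[04] b0 76 → 0x76b0
  opcode bits[15:10]=0x1d: sum/RR
  rd@[9:7]=0x5 ⇒ R5
  rs@[6:4]=0x3 ⇒ R3
[06] fe 7b → 0x7bfe
  opcode bits[15:10]=0x1e: jsr/J
  imm@[9:0]=0x3fe (s10→-2) ⇒ $-2
[08] 40 74 → 0x7440
  opcode bits[15:10]=0x1d: sum/RR
  rd@[9:7]=0x0 ⇒ R0
  rs@[6:4]=0x4 ⇒ R4

sum R5, R3; jsr $-2; sum R0, R4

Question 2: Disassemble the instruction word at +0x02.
+0x02: 0a 32 ⇒ word 0x320a (little)
  op=0x320a>>10=0xc ⇒ adi (RI)
  rd: (w>>7)&0x7=0x4 → R4
  imm: (w>>0)&0x7f=0xa → $10

adi R4, $10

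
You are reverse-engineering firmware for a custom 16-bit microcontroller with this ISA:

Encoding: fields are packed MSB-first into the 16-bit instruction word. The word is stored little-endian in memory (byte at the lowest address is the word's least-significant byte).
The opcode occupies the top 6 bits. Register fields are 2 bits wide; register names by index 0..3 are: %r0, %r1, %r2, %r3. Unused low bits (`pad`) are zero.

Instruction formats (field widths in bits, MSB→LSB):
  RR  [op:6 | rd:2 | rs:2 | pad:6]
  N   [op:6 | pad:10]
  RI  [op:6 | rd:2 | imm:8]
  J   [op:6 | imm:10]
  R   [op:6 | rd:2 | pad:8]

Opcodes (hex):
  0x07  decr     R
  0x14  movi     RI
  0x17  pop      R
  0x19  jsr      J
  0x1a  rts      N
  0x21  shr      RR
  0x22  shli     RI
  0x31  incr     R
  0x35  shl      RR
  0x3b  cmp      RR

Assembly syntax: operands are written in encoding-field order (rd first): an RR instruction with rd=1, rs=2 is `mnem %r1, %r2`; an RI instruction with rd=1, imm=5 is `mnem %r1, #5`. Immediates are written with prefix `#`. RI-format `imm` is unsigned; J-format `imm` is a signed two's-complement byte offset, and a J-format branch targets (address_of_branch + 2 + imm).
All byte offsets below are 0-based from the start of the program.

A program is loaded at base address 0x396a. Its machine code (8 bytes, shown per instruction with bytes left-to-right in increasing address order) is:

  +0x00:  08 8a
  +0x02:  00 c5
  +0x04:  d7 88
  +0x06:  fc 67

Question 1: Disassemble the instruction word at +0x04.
off 0x04: read d7 88 as little → 0x88d7
  top 6b → 0x22 → shli [RI]
  rd: (w>>8)&0x3=0x0 → %r0
  imm: (w>>0)&0xff=0xd7 → #215

shli %r0, #215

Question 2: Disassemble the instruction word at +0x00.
shli %r2, #8

+0x00: 08 8a ⇒ word 0x8a08 (little)
  top 6b → 0x22 → shli [RI]
  rd@[9:8]=0x2 ⇒ %r2
  imm@[7:0]=0x8 ⇒ #8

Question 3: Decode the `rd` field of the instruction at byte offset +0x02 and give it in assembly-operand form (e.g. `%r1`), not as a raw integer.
%r1

[02] 00 c5 → 0xc500
  op=0xc500>>10=0x31 ⇒ incr (R)
  rd: (w>>8)&0x3=0x1 → %r1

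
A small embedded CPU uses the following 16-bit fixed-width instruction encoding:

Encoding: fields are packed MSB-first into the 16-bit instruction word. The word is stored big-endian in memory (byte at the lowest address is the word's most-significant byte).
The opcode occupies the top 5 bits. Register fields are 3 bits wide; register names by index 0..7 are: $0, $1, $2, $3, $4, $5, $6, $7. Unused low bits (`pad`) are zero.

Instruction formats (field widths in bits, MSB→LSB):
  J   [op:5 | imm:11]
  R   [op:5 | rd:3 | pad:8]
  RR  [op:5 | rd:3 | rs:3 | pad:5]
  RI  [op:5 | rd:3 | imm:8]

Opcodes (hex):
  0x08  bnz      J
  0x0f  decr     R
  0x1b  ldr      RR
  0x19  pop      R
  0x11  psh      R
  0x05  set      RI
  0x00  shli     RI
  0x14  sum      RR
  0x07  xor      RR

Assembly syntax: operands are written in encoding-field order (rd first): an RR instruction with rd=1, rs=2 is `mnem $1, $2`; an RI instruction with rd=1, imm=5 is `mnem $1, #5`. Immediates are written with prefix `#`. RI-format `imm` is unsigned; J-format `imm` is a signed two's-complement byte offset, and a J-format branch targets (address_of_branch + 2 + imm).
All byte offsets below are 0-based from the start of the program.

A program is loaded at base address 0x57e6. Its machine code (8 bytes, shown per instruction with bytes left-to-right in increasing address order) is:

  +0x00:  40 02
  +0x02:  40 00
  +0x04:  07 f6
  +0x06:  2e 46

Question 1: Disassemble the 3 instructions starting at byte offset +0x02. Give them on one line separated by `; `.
bnz #0; shli $7, #246; set $6, #70

off 0x02: read 40 00 as big → 0x4000
  top 5b → 0x8 → bnz [J]
  [10:0] imm=0 = #0
off 0x04: read 07 f6 as big → 0x07f6
  top 5b → 0x0 → shli [RI]
  [10:8] rd=7 = $7
  [7:0] imm=246 = #246
off 0x06: read 2e 46 as big → 0x2e46
  top 5b → 0x5 → set [RI]
  [10:8] rd=6 = $6
  [7:0] imm=70 = #70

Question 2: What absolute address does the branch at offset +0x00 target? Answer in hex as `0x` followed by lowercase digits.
@+00  big-endian(40 02) = 0x4002
  op=0x4002>>11=0x8 ⇒ bnz (J)
  imm: (w>>0)&0x7ff=0x2 → #2
  target = base 0x57e6 + off 0x00 + 2 + imm 2 = 0x57ea

0x57ea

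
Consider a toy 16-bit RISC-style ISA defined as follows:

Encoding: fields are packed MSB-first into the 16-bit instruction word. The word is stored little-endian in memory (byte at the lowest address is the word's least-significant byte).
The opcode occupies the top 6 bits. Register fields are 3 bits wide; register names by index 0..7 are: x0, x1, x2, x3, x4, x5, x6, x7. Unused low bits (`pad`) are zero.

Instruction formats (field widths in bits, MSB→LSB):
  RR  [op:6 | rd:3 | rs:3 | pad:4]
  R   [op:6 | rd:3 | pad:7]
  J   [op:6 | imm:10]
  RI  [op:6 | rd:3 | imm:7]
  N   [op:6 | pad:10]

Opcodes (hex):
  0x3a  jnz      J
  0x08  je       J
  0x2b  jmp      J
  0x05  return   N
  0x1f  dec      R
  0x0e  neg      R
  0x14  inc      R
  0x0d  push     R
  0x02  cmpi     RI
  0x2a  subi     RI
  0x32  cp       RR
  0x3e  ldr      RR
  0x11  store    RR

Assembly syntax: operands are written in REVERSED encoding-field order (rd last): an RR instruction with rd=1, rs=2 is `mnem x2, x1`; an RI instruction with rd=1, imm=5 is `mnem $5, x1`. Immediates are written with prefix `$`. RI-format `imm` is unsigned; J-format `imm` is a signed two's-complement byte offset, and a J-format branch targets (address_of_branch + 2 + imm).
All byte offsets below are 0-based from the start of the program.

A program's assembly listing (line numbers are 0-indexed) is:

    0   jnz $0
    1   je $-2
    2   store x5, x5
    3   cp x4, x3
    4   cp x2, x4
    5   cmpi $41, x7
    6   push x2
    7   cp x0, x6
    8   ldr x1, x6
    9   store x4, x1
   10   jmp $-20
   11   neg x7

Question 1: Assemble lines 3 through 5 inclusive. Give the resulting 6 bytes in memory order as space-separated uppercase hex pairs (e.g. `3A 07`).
C0 C9 20 CA A9 0B

L3: cp op=0x32:6|rd=3:3|rs=4:3|pad=0:4 ⇒ 0xc9c0 ⇒ little c0 c9
L4: cp op=0x32:6|rd=4:3|rs=2:3|pad=0:4 ⇒ 0xca20 ⇒ little 20 ca
L5: cmpi op=0x2:6|rd=7:3|imm=41:7 ⇒ 0x0ba9 ⇒ little a9 0b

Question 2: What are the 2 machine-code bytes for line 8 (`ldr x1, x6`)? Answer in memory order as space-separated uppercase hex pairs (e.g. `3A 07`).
L8: ldr op=0x3e:6|rd=6:3|rs=1:3|pad=0:4 ⇒ 0xfb10 ⇒ little 10 fb

10 FB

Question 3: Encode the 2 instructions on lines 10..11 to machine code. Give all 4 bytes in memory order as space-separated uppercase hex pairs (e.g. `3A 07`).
EC AF 80 3B

10. jmp fields op=0x2b:6|imm=-20:10 → word afech → ec af
11. neg fields op=0xe:6|rd=7:3|pad=0:7 → word 3b80h → 80 3b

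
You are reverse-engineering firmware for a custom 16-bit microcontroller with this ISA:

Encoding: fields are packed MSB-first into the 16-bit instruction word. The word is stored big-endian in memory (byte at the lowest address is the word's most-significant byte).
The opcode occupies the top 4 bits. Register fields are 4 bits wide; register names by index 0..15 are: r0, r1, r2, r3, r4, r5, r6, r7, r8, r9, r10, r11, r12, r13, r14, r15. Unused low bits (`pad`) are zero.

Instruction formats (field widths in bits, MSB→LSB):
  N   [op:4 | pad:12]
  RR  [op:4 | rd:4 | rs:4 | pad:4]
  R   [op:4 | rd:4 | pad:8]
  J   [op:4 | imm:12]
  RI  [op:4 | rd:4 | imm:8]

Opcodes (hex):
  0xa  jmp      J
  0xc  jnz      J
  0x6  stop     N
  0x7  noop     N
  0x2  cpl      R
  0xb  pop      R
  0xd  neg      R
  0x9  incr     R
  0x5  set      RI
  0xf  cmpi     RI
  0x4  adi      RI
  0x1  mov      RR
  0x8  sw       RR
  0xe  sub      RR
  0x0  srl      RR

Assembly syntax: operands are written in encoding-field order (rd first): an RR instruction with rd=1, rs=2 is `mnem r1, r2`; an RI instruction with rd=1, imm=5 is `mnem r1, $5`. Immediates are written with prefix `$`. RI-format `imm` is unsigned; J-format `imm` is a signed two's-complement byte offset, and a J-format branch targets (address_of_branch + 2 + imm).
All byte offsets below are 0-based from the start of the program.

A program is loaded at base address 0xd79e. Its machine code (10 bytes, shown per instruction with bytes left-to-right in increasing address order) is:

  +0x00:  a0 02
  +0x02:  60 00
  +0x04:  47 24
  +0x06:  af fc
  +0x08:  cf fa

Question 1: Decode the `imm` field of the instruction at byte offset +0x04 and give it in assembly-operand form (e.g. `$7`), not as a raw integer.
$36

[04] 47 24 → 0x4724
  op=0x4724>>12=0x4 ⇒ adi (RI)
  rd: (w>>8)&0xf=0x7 → r7
  imm: (w>>0)&0xff=0x24 → $36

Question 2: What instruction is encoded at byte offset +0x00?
jmp $2

+0x00: a0 02 ⇒ word 0xa002 (big)
  top 4b → 0xa → jmp [J]
  imm@[11:0]=0x2 ⇒ $2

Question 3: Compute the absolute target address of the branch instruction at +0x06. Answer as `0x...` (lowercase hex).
+0x06: af fc ⇒ word 0xaffc (big)
  top 4b → 0xa → jmp [J]
  imm@[11:0]=0xffc (s12→-4) ⇒ $-4
  target = base 0xd79e + off 0x06 + 2 + imm -4 = 0xd7a2

0xd7a2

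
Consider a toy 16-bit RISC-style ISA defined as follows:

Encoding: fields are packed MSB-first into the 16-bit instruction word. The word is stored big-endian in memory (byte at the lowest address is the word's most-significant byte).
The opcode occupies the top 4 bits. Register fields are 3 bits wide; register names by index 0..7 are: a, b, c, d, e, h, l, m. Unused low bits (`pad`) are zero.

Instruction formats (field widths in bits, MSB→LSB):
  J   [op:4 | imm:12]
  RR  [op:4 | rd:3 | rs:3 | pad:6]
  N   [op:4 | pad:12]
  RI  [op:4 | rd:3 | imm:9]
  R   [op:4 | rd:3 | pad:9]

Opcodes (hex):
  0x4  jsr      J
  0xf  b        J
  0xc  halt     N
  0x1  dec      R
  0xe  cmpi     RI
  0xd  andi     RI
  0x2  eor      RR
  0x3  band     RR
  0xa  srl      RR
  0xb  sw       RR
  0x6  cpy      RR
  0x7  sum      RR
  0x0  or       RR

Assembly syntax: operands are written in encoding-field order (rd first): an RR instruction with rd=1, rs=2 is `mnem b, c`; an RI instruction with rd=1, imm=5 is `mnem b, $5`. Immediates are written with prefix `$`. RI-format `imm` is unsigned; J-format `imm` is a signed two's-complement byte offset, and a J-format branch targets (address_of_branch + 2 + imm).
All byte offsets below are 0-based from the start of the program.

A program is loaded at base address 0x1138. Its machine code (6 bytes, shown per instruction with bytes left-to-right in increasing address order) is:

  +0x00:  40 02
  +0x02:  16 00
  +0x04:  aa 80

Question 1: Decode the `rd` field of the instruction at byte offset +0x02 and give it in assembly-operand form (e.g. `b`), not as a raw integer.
d

off 0x02: read 16 00 as big → 0x1600
  opcode bits[15:12]=0x1: dec/R
  [11:9] rd=3 = d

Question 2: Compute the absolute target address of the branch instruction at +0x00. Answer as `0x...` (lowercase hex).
0x113c

@+00  big-endian(40 02) = 0x4002
  opcode bits[15:12]=0x4: jsr/J
  imm@[11:0]=0x2 ⇒ $2
  target = base 0x1138 + off 0x00 + 2 + imm 2 = 0x113c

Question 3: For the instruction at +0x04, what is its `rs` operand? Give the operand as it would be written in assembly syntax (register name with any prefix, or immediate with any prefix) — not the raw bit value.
[04] aa 80 → 0xaa80
  opcode bits[15:12]=0xa: srl/RR
  rd@[11:9]=0x5 ⇒ h
  rs@[8:6]=0x2 ⇒ c

c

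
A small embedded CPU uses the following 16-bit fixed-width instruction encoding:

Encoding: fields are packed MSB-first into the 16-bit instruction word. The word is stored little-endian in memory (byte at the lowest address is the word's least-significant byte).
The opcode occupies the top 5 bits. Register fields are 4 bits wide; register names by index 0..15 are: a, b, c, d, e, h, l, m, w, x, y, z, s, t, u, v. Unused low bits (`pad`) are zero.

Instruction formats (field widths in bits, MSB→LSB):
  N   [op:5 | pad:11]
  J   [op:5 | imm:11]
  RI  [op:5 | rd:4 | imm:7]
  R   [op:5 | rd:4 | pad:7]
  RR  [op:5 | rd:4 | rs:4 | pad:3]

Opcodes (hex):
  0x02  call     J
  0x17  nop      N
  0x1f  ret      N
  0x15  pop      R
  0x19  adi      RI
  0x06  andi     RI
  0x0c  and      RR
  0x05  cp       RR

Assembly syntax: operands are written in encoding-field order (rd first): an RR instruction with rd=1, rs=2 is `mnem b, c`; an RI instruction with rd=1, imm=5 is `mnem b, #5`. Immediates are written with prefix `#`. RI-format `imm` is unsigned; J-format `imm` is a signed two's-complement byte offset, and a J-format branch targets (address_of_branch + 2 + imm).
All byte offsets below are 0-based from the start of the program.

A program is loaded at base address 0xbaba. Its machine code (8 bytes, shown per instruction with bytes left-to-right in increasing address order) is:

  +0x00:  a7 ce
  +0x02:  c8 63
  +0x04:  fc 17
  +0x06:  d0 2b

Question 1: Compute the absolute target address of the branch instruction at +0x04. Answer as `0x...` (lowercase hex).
0xbabc

[04] fc 17 → 0x17fc
  op=0x17fc>>11=0x2 ⇒ call (J)
  [10:0] imm=2044 (s11→-4) = #-4
  target = base 0xbaba + off 0x04 + 2 + imm -4 = 0xbabc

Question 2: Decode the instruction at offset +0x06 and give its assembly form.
cp m, y

+0x06: d0 2b ⇒ word 0x2bd0 (little)
  top 5b → 0x5 → cp [RR]
  rd: (w>>7)&0xf=0x7 → m
  rs: (w>>3)&0xf=0xa → y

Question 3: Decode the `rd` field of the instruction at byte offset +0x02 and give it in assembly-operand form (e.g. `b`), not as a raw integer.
+0x02: c8 63 ⇒ word 0x63c8 (little)
  opcode bits[15:11]=0xc: and/RR
  rd: (w>>7)&0xf=0x7 → m
  rs: (w>>3)&0xf=0x9 → x

m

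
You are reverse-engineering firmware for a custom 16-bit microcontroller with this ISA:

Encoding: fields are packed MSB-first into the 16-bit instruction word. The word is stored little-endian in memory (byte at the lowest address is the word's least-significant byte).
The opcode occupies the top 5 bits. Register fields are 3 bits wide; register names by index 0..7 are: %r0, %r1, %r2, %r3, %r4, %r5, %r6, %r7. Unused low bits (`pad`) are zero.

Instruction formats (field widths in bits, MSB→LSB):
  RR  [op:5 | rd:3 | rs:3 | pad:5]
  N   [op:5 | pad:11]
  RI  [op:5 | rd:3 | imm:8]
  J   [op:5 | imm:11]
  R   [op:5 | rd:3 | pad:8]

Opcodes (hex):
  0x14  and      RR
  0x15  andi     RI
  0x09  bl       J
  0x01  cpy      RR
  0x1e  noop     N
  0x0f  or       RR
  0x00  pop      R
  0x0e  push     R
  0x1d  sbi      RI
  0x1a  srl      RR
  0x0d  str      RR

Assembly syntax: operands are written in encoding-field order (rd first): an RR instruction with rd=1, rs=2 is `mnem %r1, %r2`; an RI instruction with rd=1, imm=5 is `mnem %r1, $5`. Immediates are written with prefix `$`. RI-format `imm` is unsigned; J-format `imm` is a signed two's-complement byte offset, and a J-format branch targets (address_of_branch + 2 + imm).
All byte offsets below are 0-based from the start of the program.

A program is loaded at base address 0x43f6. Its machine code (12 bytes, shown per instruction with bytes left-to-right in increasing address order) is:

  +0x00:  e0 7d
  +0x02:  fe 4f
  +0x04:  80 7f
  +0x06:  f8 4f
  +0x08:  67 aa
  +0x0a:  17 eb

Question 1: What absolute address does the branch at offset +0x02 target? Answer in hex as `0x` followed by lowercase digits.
0x43f8

@+02  little-endian(fe 4f) = 0x4ffe
  op=0x4ffe>>11=0x9 ⇒ bl (J)
  imm@[10:0]=0x7fe (s11→-2) ⇒ $-2
  target = base 0x43f6 + off 0x02 + 2 + imm -2 = 0x43f8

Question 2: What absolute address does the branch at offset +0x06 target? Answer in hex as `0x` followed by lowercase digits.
@+06  little-endian(f8 4f) = 0x4ff8
  op=0x4ff8>>11=0x9 ⇒ bl (J)
  [10:0] imm=2040 (s11→-8) = $-8
  target = base 0x43f6 + off 0x06 + 2 + imm -8 = 0x43f6

0x43f6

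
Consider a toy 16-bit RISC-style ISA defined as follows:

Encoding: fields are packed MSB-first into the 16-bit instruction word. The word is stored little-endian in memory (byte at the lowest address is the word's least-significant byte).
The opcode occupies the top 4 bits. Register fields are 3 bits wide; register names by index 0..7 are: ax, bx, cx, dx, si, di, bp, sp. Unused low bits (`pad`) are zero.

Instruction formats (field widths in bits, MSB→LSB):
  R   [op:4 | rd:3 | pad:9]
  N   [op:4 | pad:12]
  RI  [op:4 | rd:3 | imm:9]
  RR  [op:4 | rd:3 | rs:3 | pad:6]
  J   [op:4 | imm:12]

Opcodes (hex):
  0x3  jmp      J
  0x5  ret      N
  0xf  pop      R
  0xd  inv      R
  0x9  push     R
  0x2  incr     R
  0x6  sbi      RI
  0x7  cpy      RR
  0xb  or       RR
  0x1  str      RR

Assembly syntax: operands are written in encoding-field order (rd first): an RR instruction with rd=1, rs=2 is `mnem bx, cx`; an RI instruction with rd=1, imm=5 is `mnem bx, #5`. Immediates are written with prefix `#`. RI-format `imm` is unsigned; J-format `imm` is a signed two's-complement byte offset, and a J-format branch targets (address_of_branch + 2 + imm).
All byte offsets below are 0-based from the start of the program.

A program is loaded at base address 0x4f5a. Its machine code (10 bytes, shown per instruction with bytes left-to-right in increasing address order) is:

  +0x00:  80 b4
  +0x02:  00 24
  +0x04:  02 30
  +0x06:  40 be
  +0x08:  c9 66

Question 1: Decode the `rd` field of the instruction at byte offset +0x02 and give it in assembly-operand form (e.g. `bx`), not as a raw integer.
[02] 00 24 → 0x2400
  opcode bits[15:12]=0x2: incr/R
  rd: (w>>9)&0x7=0x2 → cx

cx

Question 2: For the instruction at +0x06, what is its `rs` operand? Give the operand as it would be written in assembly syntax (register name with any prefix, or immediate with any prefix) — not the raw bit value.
+0x06: 40 be ⇒ word 0xbe40 (little)
  top 4b → 0xb → or [RR]
  rd@[11:9]=0x7 ⇒ sp
  rs@[8:6]=0x1 ⇒ bx

bx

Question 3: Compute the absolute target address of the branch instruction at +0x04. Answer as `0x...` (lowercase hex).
@+04  little-endian(02 30) = 0x3002
  op=0x3002>>12=0x3 ⇒ jmp (J)
  [11:0] imm=2 = #2
  target = base 0x4f5a + off 0x04 + 2 + imm 2 = 0x4f62

0x4f62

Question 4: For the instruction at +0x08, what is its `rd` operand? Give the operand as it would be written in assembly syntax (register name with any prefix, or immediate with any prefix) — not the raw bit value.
off 0x08: read c9 66 as little → 0x66c9
  top 4b → 0x6 → sbi [RI]
  rd: (w>>9)&0x7=0x3 → dx
  imm: (w>>0)&0x1ff=0xc9 → #201

dx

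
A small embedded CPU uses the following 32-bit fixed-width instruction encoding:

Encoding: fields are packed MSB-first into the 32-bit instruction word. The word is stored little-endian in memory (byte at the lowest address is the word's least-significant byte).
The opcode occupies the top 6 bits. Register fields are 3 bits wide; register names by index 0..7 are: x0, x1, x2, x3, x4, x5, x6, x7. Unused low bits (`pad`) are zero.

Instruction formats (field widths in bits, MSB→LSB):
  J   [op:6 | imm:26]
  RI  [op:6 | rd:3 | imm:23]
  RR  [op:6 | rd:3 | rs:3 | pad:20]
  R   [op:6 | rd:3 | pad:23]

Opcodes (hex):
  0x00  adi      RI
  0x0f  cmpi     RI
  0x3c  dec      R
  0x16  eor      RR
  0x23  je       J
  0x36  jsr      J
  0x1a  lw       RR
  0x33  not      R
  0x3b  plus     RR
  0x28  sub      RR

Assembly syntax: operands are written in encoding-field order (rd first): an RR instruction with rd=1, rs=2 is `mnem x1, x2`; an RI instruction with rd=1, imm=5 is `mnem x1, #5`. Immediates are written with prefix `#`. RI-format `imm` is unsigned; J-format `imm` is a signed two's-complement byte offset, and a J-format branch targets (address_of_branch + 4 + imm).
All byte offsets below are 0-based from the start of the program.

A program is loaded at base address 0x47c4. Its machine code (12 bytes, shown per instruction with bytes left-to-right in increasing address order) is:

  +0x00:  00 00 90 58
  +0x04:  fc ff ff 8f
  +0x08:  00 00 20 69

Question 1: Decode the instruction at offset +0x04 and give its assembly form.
je #-4

off 0x04: read fc ff ff 8f as little → 0x8ffffffc
  top 6b → 0x23 → je [J]
  imm: (w>>0)&0x3ffffff=0x3fffffc (s26→-4) → #-4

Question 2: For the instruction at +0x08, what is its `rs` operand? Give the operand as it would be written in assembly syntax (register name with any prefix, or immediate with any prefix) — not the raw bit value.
x2

+0x08: 00 00 20 69 ⇒ word 0x69200000 (little)
  opcode bits[31:26]=0x1a: lw/RR
  rd: (w>>23)&0x7=0x2 → x2
  rs: (w>>20)&0x7=0x2 → x2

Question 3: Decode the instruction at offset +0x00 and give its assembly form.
eor x1, x1

@+00  little-endian(00 00 90 58) = 0x58900000
  top 6b → 0x16 → eor [RR]
  rd@[25:23]=0x1 ⇒ x1
  rs@[22:20]=0x1 ⇒ x1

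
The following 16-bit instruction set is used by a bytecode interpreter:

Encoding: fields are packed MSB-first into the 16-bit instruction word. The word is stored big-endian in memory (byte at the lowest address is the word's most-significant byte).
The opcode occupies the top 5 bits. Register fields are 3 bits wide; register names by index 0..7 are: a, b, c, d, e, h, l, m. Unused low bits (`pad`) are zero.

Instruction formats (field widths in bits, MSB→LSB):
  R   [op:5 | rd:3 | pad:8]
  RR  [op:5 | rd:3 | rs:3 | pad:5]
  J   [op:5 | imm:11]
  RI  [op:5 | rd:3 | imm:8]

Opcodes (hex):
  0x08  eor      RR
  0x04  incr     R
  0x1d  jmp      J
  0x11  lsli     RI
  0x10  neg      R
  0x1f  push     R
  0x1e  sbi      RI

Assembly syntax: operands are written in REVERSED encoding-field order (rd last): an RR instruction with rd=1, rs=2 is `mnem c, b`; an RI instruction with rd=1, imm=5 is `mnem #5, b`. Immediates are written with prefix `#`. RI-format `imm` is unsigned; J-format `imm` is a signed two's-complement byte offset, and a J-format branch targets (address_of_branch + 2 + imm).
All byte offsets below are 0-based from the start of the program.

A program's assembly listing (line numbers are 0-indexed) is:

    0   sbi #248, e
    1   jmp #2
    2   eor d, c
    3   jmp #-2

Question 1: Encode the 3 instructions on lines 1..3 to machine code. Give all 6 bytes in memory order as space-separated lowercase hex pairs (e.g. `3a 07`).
L1: jmp op=0x1d:5|imm=2:11 ⇒ 0xe802 ⇒ big e8 02
L2: eor op=0x8:5|rd=2:3|rs=3:3|pad=0:5 ⇒ 0x4260 ⇒ big 42 60
L3: jmp op=0x1d:5|imm=-2:11 ⇒ 0xeffe ⇒ big ef fe

e8 02 42 60 ef fe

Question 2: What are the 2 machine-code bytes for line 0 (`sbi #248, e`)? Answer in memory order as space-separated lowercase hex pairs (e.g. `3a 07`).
f4 f8

L0: sbi op=0x1e:5|rd=4:3|imm=248:8 ⇒ 0xf4f8 ⇒ big f4 f8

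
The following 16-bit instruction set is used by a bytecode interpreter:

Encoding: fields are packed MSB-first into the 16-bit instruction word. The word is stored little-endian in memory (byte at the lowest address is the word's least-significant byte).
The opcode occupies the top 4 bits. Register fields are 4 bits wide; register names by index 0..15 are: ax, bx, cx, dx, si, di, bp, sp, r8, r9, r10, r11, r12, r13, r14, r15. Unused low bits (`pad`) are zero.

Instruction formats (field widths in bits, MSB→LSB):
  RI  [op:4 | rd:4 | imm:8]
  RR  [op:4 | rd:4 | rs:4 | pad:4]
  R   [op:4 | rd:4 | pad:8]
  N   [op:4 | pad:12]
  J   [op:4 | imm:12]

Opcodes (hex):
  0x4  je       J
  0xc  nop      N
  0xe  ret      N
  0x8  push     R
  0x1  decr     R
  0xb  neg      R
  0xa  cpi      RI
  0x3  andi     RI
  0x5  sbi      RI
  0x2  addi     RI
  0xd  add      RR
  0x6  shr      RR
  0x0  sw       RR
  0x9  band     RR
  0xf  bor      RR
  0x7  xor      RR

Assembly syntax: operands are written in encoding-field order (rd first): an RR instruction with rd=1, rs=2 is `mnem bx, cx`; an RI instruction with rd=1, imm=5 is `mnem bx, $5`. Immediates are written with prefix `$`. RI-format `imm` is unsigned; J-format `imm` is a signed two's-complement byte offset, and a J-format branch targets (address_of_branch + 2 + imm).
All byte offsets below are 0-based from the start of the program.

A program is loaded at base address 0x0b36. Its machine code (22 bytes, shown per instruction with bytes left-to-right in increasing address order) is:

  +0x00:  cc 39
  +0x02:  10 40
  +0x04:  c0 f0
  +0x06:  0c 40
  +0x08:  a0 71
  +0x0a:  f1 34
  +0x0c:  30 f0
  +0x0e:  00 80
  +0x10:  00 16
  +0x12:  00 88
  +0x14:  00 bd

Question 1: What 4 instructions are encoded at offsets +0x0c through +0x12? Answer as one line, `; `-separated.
bor ax, dx; push ax; decr bp; push r8

[0c] 30 f0 → 0xf030
  top 4b → 0xf → bor [RR]
  rd@[11:8]=0x0 ⇒ ax
  rs@[7:4]=0x3 ⇒ dx
[0e] 00 80 → 0x8000
  top 4b → 0x8 → push [R]
  rd@[11:8]=0x0 ⇒ ax
[10] 00 16 → 0x1600
  top 4b → 0x1 → decr [R]
  rd@[11:8]=0x6 ⇒ bp
[12] 00 88 → 0x8800
  top 4b → 0x8 → push [R]
  rd@[11:8]=0x8 ⇒ r8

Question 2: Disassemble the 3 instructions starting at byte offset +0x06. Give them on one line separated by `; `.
je $12; xor bx, r10; andi si, $241

+0x06: 0c 40 ⇒ word 0x400c (little)
  op=0x400c>>12=0x4 ⇒ je (J)
  imm@[11:0]=0xc ⇒ $12
+0x08: a0 71 ⇒ word 0x71a0 (little)
  op=0x71a0>>12=0x7 ⇒ xor (RR)
  rd@[11:8]=0x1 ⇒ bx
  rs@[7:4]=0xa ⇒ r10
+0x0a: f1 34 ⇒ word 0x34f1 (little)
  op=0x34f1>>12=0x3 ⇒ andi (RI)
  rd@[11:8]=0x4 ⇒ si
  imm@[7:0]=0xf1 ⇒ $241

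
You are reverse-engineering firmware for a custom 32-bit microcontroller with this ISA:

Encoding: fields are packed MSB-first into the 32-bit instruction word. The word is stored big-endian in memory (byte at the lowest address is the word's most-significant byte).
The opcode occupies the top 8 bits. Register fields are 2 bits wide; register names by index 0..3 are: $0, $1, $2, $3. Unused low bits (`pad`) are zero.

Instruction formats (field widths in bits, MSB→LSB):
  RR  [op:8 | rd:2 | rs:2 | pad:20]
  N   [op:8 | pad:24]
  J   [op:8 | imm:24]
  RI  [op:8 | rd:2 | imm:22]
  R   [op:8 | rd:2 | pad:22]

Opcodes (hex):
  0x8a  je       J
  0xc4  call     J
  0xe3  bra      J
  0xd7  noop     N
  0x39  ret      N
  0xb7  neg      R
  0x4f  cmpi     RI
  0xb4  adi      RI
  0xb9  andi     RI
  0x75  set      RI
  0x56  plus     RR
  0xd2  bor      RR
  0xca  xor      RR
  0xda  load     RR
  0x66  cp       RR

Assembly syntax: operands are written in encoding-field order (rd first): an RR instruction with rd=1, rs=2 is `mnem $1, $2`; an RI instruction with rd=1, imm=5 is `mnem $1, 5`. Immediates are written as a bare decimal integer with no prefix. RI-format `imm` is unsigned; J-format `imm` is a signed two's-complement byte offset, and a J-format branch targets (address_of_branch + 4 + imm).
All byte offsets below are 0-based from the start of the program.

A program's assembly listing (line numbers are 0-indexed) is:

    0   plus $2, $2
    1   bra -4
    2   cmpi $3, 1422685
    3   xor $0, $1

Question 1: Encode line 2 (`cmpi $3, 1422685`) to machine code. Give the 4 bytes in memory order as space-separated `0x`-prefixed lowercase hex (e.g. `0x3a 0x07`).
0x4f 0xd5 0xb5 0x5d

line 2 (cmpi): pack op=0x4f:8|rd=3:2|imm=1422685:22 = 0x4fd5b55d; big→ 4f d5 b5 5d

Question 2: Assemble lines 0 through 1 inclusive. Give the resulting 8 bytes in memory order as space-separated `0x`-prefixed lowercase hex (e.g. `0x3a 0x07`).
line 0 (plus): pack op=0x56:8|rd=2:2|rs=2:2|pad=0:20 = 0x56a00000; big→ 56 a0 00 00
line 1 (bra): pack op=0xe3:8|imm=-4:24 = 0xe3fffffc; big→ e3 ff ff fc

0x56 0xa0 0x00 0x00 0xe3 0xff 0xff 0xfc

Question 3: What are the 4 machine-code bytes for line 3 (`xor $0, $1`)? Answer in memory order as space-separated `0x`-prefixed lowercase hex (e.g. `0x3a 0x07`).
0xca 0x10 0x00 0x00

L3: xor op=0xca:8|rd=0:2|rs=1:2|pad=0:20 ⇒ 0xca100000 ⇒ big ca 10 00 00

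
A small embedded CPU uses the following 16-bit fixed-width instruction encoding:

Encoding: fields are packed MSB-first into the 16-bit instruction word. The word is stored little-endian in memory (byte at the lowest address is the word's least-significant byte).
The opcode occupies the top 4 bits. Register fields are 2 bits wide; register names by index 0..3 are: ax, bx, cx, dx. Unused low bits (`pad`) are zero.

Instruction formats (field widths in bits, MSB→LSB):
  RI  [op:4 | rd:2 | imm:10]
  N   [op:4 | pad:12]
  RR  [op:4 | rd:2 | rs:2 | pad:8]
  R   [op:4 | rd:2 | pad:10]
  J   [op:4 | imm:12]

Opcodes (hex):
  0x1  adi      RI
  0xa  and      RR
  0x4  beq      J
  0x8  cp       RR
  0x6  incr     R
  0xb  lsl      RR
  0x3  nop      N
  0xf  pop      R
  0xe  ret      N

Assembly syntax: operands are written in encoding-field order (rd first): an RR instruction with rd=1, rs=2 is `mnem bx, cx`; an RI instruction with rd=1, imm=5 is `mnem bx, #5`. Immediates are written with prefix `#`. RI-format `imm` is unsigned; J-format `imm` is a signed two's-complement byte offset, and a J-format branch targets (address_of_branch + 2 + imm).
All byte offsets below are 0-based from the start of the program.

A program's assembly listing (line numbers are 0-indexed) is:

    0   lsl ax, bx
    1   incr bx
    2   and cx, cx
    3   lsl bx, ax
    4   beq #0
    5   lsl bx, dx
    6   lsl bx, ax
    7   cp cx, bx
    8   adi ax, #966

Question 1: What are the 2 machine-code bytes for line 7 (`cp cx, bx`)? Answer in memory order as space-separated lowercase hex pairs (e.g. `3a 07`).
00 89

7. cp fields op=0x8:4|rd=2:2|rs=1:2|pad=0:8 → word 8900h → 00 89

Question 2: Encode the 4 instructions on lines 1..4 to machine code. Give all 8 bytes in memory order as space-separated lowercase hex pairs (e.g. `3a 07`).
1. incr fields op=0x6:4|rd=1:2|pad=0:10 → word 6400h → 00 64
2. and fields op=0xa:4|rd=2:2|rs=2:2|pad=0:8 → word aa00h → 00 aa
3. lsl fields op=0xb:4|rd=1:2|rs=0:2|pad=0:8 → word b400h → 00 b4
4. beq fields op=0x4:4|imm=0:12 → word 4000h → 00 40

00 64 00 aa 00 b4 00 40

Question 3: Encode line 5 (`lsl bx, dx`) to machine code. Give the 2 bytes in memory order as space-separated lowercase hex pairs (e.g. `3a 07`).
L5: lsl op=0xb:4|rd=1:2|rs=3:2|pad=0:8 ⇒ 0xb700 ⇒ little 00 b7

00 b7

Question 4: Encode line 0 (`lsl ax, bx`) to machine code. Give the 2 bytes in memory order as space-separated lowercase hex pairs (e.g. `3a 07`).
0. lsl fields op=0xb:4|rd=0:2|rs=1:2|pad=0:8 → word b100h → 00 b1

00 b1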